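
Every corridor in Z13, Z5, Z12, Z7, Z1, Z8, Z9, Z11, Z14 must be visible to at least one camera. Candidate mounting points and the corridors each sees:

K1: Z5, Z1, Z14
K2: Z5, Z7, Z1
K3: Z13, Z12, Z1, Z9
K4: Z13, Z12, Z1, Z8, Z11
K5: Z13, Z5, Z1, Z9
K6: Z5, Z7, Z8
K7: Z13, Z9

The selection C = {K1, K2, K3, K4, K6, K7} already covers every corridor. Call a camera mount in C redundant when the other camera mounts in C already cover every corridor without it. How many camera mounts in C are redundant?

4

Drop K1: Z14 uncovered — not redundant.
Drop K2: the rest still cover every corridor — redundant.
Drop K3: the rest still cover every corridor — redundant.
Drop K4: Z11 uncovered — not redundant.
Drop K6: the rest still cover every corridor — redundant.
Drop K7: the rest still cover every corridor — redundant.
4 redundant: K2, K3, K6, K7.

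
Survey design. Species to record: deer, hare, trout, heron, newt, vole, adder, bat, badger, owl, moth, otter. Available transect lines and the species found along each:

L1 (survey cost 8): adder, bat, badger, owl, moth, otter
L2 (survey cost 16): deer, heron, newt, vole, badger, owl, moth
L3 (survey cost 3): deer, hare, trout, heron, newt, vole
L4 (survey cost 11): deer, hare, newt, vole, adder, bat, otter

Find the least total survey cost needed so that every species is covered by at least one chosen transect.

L1, L3 cover every species at survey cost 8 + 3 = 11.
Any cover uses at least 2 transects; among all covering selections none totals below 11.

11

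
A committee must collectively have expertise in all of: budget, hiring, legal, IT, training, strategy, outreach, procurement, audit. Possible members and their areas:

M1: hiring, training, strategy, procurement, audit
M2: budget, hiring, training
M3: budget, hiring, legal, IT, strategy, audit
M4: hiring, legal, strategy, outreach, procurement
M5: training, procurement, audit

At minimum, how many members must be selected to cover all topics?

3

M1, M3, M4 together cover {budget, hiring, legal, IT, training, strategy, outreach, procurement, audit} — every topic.
No 2 of the 5 members cover everything (all 10 pairs fall short), so 3 is minimum.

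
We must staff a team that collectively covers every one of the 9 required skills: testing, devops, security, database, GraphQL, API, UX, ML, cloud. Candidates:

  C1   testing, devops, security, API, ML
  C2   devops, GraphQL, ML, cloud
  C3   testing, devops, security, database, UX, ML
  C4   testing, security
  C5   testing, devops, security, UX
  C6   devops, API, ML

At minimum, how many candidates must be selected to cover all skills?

3

C1, C2, C3 together cover {testing, devops, security, database, GraphQL, API, UX, ML, cloud} — every skill.
No 2 of the 6 candidates cover everything (all 15 pairs fall short), so 3 is minimum.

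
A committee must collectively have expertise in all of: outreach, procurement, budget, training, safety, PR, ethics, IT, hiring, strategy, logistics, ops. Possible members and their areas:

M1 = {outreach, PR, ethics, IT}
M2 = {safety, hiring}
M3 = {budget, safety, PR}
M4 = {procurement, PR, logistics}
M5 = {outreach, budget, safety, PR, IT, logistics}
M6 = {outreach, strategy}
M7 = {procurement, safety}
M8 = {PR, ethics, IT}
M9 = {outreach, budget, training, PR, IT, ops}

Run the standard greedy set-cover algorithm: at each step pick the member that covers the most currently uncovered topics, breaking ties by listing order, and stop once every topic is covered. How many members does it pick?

6

Pick 1: M5 covers 6 new topics (outreach, budget, safety, PR, IT, logistics).
Pick 2: M9 covers 2 new topics (training, ops).
Pick 3: M1 covers 1 new topics (ethics).
Pick 4: M2 covers 1 new topics (hiring).
Pick 5: M4 covers 1 new topics (procurement).
Pick 6: M6 covers 1 new topics (strategy).
Greedy uses 6 members. (The true minimum is 5.)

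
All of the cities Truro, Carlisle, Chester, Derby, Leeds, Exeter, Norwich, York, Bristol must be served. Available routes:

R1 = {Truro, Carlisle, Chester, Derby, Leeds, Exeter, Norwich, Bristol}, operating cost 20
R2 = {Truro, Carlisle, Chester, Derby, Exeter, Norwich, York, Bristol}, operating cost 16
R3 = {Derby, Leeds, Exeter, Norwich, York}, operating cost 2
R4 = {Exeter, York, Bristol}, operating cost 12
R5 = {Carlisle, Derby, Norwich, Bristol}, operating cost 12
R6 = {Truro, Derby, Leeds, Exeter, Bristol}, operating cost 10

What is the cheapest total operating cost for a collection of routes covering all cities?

R2, R3 cover every city at operating cost 16 + 2 = 18.
Any cover uses at least 2 routes; among all covering selections none totals below 18.

18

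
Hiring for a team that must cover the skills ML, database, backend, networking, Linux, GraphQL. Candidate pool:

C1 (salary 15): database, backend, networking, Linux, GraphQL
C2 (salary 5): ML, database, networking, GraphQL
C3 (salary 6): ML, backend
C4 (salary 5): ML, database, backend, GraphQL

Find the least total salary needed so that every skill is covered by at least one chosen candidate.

20

C1, C2 cover every skill at salary 15 + 5 = 20.
Any cover uses at least 2 candidates; among all covering selections none totals below 20.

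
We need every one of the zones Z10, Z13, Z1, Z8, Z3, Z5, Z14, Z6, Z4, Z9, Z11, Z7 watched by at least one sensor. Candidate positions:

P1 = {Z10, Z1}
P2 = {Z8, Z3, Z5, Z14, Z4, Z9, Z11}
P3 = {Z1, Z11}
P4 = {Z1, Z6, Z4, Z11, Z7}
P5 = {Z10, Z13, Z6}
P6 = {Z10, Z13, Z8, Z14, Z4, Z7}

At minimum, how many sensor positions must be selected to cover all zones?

3

P2, P4, P5 together cover {Z10, Z13, Z1, Z8, Z3, Z5, Z14, Z6, Z4, Z9, Z11, Z7} — every zone.
No 2 of the 6 sensor positions cover everything (all 15 pairs fall short), so 3 is minimum.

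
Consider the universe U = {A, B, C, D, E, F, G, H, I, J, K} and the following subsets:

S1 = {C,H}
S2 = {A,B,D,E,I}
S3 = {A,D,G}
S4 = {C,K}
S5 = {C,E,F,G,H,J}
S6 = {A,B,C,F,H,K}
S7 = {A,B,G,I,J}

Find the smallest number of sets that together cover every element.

S2, S4, S5 together cover {A, B, C, D, E, F, G, H, I, J, K} — every element.
No 2 of the 7 sets cover everything (all 21 pairs fall short), so 3 is minimum.

3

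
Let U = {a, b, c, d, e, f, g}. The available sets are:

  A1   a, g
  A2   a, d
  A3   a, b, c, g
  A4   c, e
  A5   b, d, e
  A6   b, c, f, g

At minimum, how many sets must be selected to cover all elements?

3

A1, A5, A6 together cover {a, b, c, d, e, f, g} — every element.
No 2 of the 6 sets cover everything (all 15 pairs fall short), so 3 is minimum.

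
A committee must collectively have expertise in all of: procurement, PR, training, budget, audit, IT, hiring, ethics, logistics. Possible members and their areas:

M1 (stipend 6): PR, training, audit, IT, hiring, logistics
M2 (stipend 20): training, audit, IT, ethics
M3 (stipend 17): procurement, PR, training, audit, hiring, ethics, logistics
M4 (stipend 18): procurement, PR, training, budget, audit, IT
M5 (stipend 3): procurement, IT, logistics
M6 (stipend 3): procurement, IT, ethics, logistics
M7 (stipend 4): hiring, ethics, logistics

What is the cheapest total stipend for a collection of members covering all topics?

M4, M7 cover every topic at stipend 18 + 4 = 22.
Any cover uses at least 2 members; among all covering selections none totals below 22.
Greedy by coverage-per-stipend would pick M6, M1, M4 for 27 — worse than the optimum 22.

22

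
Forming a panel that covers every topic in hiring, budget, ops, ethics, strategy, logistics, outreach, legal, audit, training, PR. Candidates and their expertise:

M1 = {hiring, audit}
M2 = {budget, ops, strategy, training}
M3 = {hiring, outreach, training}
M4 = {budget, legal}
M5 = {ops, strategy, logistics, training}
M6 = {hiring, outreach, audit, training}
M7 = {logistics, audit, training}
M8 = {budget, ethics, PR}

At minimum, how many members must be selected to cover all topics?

4

M4, M5, M6, M8 together cover {hiring, budget, ops, ethics, strategy, logistics, outreach, legal, audit, training, PR} — every topic.
No 3 of the 8 members cover everything (all 56 triples fall short), so 4 is minimum.
Greedy (largest uncovered first) would take M2, M6, M8, M4, M5 — 5 members — but 4 suffice.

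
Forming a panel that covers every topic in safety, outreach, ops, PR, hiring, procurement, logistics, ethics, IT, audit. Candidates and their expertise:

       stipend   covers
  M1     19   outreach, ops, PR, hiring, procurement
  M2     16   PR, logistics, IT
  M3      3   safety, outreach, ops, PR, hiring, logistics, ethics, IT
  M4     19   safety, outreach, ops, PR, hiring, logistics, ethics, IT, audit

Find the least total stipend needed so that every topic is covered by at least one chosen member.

38

M1, M4 cover every topic at stipend 19 + 19 = 38.
Any cover uses at least 2 members; among all covering selections none totals below 38.
Greedy by coverage-per-stipend would pick M3, M1, M4 for 41 — worse than the optimum 38.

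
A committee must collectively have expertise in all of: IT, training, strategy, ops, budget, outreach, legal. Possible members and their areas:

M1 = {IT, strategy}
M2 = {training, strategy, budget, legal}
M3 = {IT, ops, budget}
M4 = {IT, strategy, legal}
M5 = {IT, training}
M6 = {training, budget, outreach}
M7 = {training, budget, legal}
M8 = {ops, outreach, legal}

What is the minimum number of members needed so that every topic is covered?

M1, M2, M8 together cover {IT, training, strategy, ops, budget, outreach, legal} — every topic.
No 2 of the 8 members cover everything (all 28 pairs fall short), so 3 is minimum.

3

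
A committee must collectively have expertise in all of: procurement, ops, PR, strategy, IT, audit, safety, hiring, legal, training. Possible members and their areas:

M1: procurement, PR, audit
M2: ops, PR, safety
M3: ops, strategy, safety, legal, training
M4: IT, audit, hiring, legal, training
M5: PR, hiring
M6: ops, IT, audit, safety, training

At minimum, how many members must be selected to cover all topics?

M1, M3, M4 together cover {procurement, ops, PR, strategy, IT, audit, safety, hiring, legal, training} — every topic.
No 2 of the 6 members cover everything (all 15 pairs fall short), so 3 is minimum.

3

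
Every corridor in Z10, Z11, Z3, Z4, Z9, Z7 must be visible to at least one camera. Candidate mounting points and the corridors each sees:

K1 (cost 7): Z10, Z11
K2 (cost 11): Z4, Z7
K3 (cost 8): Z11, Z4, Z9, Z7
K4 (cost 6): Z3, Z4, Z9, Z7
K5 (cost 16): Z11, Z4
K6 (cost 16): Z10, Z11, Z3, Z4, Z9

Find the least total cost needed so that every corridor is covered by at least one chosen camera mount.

K1, K4 cover every corridor at cost 7 + 6 = 13.
Any cover uses at least 2 camera mounts; among all covering selections none totals below 13.

13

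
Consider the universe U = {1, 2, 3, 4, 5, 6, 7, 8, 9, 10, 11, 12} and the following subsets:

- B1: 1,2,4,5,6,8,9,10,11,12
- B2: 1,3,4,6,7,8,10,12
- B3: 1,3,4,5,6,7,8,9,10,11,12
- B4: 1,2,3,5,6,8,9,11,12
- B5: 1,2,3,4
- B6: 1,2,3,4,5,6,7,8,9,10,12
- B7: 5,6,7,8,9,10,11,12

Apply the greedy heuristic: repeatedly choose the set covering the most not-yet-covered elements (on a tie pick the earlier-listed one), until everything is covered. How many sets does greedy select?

2

Pick 1: B3 covers 11 new elements (1, 3, 4, 5, 6, 7, 8, 9, 10, 11, 12).
Pick 2: B1 covers 1 new elements (2).
Greedy uses 2 sets.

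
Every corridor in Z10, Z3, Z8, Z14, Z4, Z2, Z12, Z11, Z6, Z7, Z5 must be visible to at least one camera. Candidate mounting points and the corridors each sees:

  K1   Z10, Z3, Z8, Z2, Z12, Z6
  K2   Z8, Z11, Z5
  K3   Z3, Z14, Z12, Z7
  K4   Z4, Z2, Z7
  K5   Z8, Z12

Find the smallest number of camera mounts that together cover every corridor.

4

K1, K2, K3, K4 together cover {Z10, Z3, Z8, Z14, Z4, Z2, Z12, Z11, Z6, Z7, Z5} — every corridor.
No 3 of the 5 camera mounts cover everything (all 10 triples fall short), so 4 is minimum.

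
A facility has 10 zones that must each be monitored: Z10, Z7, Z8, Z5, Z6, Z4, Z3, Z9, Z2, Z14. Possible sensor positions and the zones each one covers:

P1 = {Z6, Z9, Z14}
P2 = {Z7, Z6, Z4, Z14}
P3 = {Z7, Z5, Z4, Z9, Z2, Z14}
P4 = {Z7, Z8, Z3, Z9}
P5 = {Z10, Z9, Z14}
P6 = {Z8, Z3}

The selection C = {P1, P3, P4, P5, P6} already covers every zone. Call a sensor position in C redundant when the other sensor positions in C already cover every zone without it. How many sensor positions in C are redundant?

2

Drop P1: Z6 uncovered — not redundant.
Drop P3: Z5, Z4, Z2 uncovered — not redundant.
Drop P4: the rest still cover every zone — redundant.
Drop P5: Z10 uncovered — not redundant.
Drop P6: the rest still cover every zone — redundant.
2 redundant: P4, P6.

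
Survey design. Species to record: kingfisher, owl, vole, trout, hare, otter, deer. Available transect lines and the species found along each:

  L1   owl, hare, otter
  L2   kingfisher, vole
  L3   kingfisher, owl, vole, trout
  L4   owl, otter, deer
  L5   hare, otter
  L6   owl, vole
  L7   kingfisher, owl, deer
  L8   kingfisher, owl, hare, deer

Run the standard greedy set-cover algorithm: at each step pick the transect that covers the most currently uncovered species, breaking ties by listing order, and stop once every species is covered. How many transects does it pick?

3

Pick 1: L3 covers 4 new species (kingfisher, owl, vole, trout).
Pick 2: L1 covers 2 new species (hare, otter).
Pick 3: L4 covers 1 new species (deer).
Greedy uses 3 transects.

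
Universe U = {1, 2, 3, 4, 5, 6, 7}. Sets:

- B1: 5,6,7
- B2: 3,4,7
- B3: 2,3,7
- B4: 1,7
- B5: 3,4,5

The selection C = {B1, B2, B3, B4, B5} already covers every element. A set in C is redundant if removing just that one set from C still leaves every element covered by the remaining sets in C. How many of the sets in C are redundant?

Drop B1: 6 uncovered — not redundant.
Drop B2: the rest still cover every element — redundant.
Drop B3: 2 uncovered — not redundant.
Drop B4: 1 uncovered — not redundant.
Drop B5: the rest still cover every element — redundant.
2 redundant: B2, B5.

2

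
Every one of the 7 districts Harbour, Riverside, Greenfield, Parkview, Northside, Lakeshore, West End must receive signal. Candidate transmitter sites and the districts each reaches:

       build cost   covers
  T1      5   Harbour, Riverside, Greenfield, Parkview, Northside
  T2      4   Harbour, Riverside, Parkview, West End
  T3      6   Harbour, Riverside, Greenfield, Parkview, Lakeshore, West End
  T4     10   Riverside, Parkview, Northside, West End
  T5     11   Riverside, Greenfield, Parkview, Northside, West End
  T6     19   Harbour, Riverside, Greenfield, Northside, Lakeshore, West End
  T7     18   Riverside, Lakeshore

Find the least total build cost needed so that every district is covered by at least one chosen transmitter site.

T1, T3 cover every district at build cost 5 + 6 = 11.
Any cover uses at least 2 transmitter sites; among all covering selections none totals below 11.

11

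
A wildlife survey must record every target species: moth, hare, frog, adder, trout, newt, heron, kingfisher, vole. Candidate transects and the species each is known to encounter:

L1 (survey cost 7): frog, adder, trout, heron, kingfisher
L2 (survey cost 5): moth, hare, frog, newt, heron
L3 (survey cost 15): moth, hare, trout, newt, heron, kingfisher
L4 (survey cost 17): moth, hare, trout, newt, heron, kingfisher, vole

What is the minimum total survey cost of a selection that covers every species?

24

L1, L4 cover every species at survey cost 7 + 17 = 24.
Any cover uses at least 2 transects; among all covering selections none totals below 24.
Greedy by coverage-per-survey cost would pick L2, L1, L4 for 29 — worse than the optimum 24.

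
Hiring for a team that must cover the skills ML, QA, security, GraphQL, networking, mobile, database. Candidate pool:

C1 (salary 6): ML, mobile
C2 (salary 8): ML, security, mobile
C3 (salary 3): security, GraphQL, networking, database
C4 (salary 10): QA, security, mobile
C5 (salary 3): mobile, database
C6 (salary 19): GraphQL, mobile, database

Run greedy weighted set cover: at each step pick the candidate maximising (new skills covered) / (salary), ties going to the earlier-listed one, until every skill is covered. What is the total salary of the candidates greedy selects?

19

Pick 1: C3 adds 4 new (security, GraphQL, networking, database) at salary 3 (ratio 4/3).
Pick 2: C1 adds 2 new (ML, mobile) at salary 6 (ratio 2/6).
Pick 3: C4 adds 1 new (QA) at salary 10 (ratio 1/10).
Greedy total salary: 3 + 6 + 10 = 19.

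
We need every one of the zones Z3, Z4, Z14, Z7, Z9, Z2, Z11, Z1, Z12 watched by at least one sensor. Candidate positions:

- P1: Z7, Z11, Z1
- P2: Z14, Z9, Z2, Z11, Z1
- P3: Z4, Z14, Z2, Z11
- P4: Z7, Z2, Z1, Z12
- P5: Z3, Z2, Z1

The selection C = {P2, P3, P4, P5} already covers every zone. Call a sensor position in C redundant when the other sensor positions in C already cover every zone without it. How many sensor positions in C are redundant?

0

Drop P2: Z9 uncovered — not redundant.
Drop P3: Z4 uncovered — not redundant.
Drop P4: Z7, Z12 uncovered — not redundant.
Drop P5: Z3 uncovered — not redundant.
None of the sensor positions in C is redundant.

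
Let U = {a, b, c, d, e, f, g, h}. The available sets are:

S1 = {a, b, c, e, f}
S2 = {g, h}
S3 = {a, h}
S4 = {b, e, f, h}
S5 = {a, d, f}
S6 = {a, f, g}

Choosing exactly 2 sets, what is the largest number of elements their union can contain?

Choosing S1, S2 covers {a, b, c, e, f, g, h} — 7 elements.
No choice of 2 sets does better; here d is left uncovered.

7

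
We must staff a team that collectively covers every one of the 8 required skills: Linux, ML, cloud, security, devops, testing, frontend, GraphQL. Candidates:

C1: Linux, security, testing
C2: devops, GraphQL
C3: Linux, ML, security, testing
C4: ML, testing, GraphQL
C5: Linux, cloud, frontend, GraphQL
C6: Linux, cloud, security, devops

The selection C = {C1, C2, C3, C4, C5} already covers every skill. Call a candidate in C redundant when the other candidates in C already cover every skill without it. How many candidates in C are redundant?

Drop C1: the rest still cover every skill — redundant.
Drop C2: devops uncovered — not redundant.
Drop C3: the rest still cover every skill — redundant.
Drop C4: the rest still cover every skill — redundant.
Drop C5: cloud, frontend uncovered — not redundant.
3 redundant: C1, C3, C4.

3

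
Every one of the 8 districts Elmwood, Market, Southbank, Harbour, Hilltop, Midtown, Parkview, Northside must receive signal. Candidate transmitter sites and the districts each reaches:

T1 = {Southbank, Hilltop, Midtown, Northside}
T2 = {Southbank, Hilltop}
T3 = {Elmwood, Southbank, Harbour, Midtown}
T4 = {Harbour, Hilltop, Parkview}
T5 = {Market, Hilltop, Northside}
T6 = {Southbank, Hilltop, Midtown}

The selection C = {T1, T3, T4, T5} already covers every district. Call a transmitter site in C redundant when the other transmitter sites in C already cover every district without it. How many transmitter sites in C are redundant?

1

Drop T1: the rest still cover every district — redundant.
Drop T3: Elmwood uncovered — not redundant.
Drop T4: Parkview uncovered — not redundant.
Drop T5: Market uncovered — not redundant.
1 redundant: T1.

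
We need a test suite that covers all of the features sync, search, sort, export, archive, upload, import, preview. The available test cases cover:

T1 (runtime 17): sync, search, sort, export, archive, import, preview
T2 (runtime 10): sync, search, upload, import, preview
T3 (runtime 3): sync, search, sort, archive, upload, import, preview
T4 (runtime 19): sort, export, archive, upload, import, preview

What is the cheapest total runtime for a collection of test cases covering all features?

20

T1, T3 cover every feature at runtime 17 + 3 = 20.
Any cover uses at least 2 test cases; among all covering selections none totals below 20.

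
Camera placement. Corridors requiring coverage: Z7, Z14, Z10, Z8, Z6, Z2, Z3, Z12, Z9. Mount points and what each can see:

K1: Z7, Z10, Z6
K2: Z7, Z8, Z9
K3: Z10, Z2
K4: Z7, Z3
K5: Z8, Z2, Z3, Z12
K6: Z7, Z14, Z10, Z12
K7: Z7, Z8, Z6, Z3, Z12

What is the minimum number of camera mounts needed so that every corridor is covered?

K1, K2, K5, K6 together cover {Z7, Z14, Z10, Z8, Z6, Z2, Z3, Z12, Z9} — every corridor.
No 3 of the 7 camera mounts cover everything (all 35 triples fall short), so 4 is minimum.

4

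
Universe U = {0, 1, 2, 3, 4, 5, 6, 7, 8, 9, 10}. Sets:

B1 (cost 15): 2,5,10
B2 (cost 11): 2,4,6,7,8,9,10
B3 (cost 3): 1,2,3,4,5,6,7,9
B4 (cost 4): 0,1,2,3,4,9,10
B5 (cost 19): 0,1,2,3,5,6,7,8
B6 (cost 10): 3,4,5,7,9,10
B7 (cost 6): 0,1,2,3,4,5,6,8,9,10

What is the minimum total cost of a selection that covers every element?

B3, B7 cover every element at cost 3 + 6 = 9.
Any cover uses at least 2 sets; among all covering selections none totals below 9.

9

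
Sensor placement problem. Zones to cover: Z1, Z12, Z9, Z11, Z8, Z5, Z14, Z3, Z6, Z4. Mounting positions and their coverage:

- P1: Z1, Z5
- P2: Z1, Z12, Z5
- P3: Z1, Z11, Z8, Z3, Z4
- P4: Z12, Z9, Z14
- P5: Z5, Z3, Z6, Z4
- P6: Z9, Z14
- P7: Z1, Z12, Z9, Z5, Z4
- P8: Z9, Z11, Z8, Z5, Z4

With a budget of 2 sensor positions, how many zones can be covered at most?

Choosing P3, P4 covers {Z1, Z12, Z9, Z11, Z8, Z14, Z3, Z4} — 8 zones.
No choice of 2 sensor positions does better; here Z5, Z6 are left uncovered.

8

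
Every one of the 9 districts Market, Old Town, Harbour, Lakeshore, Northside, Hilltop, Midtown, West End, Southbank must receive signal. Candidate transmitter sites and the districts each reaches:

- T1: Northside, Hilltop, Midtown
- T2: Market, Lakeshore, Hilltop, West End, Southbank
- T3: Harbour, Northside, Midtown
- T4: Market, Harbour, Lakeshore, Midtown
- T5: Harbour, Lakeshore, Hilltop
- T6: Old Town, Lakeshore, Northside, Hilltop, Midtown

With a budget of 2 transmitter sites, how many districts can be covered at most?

Choosing T2, T3 covers {Market, Harbour, Lakeshore, Northside, Hilltop, Midtown, West End, Southbank} — 8 districts.
No choice of 2 transmitter sites does better; here Old Town is left uncovered.

8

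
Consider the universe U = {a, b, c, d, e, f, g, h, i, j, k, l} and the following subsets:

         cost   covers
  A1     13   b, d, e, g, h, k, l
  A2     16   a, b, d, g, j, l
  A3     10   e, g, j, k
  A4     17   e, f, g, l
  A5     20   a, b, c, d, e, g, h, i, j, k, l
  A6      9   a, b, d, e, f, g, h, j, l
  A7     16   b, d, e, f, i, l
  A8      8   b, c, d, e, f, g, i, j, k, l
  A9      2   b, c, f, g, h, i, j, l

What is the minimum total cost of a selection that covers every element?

A6, A8 cover every element at cost 9 + 8 = 17.
Any cover uses at least 2 sets; among all covering selections none totals below 17.
Greedy by coverage-per-cost would pick A9, A8, A6 for 19 — worse than the optimum 17.

17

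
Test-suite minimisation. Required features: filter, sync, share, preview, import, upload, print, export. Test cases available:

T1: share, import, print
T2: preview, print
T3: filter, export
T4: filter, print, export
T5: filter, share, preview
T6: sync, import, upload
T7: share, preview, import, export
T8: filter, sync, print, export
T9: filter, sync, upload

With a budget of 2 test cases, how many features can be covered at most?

7

Choosing T7, T8 covers {filter, sync, share, preview, import, print, export} — 7 features.
No choice of 2 test cases does better; here upload is left uncovered.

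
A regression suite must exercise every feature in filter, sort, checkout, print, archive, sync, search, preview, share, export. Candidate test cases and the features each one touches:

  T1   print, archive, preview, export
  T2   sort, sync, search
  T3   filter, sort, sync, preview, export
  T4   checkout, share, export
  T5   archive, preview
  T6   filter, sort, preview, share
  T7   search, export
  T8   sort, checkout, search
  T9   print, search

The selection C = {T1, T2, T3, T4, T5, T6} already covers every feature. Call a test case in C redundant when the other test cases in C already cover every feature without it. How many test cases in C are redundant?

3

Drop T1: print uncovered — not redundant.
Drop T2: search uncovered — not redundant.
Drop T3: the rest still cover every feature — redundant.
Drop T4: checkout uncovered — not redundant.
Drop T5: the rest still cover every feature — redundant.
Drop T6: the rest still cover every feature — redundant.
3 redundant: T3, T5, T6.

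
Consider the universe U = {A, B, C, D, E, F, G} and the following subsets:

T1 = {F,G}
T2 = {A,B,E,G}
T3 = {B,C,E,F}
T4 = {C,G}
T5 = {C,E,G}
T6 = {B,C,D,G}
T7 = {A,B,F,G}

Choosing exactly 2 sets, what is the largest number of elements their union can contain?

Choosing T2, T3 covers {A, B, C, E, F, G} — 6 elements.
No choice of 2 sets does better; here D is left uncovered.

6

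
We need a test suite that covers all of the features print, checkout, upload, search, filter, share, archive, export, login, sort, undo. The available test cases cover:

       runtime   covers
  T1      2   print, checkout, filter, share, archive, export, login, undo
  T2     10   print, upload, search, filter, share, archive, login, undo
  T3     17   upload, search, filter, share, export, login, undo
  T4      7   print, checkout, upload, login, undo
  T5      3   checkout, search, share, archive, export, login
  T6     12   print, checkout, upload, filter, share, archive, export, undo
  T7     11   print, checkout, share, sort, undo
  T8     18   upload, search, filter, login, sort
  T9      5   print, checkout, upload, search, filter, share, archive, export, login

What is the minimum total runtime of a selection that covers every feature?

16

T7, T9 cover every feature at runtime 11 + 5 = 16.
Any cover uses at least 2 test cases; among all covering selections none totals below 16.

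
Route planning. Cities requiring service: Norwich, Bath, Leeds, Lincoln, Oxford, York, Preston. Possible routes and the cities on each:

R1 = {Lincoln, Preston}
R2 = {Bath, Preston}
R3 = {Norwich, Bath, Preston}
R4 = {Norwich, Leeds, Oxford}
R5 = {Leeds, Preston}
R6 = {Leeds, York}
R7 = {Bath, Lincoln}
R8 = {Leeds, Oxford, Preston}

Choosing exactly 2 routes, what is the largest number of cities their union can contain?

Choosing R1, R4 covers {Norwich, Leeds, Lincoln, Oxford, Preston} — 5 cities.
No choice of 2 routes does better; here Bath, York are left uncovered.

5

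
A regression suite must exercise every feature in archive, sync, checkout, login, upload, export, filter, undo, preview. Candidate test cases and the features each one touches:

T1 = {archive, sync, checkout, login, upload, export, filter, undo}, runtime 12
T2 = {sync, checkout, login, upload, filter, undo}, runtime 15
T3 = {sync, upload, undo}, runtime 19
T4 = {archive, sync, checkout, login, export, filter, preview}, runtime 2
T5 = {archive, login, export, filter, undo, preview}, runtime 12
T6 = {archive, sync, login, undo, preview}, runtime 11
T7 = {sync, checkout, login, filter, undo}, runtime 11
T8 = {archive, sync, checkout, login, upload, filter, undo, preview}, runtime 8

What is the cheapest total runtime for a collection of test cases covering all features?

T4, T8 cover every feature at runtime 2 + 8 = 10.
Any cover uses at least 2 test cases; among all covering selections none totals below 10.

10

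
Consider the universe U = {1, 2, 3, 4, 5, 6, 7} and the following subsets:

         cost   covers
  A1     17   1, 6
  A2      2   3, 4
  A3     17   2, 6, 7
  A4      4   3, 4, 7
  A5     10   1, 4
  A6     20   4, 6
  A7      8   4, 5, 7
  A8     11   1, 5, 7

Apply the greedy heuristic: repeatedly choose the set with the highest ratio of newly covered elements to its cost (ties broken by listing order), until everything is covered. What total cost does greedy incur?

Pick 1: A2 adds 2 new (3, 4) at cost 2 (ratio 2/2).
Pick 2: A8 adds 3 new (1, 5, 7) at cost 11 (ratio 3/11).
Pick 3: A3 adds 2 new (2, 6) at cost 17 (ratio 2/17).
Greedy total cost: 2 + 11 + 17 = 30.

30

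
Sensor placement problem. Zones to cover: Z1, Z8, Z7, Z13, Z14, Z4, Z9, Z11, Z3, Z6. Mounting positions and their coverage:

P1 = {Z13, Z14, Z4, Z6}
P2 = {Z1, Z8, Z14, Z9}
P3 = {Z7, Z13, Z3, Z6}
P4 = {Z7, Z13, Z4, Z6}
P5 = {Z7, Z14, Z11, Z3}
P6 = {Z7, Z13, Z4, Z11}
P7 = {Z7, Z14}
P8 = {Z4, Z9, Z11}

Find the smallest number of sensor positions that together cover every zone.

3

P1, P2, P5 together cover {Z1, Z8, Z7, Z13, Z14, Z4, Z9, Z11, Z3, Z6} — every zone.
No 2 of the 8 sensor positions cover everything (all 28 pairs fall short), so 3 is minimum.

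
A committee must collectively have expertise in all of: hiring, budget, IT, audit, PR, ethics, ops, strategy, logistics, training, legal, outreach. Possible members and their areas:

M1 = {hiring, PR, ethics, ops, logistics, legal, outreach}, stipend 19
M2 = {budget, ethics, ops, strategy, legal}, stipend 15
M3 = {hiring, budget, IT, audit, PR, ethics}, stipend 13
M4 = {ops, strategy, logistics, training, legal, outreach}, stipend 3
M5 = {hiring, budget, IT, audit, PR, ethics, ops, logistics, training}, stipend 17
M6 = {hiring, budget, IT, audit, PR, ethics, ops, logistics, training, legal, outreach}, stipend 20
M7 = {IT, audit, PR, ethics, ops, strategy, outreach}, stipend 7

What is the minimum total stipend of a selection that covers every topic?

16

M3, M4 cover every topic at stipend 13 + 3 = 16.
Any cover uses at least 2 members; among all covering selections none totals below 16.
Greedy by coverage-per-stipend would pick M4, M7, M3 for 23 — worse than the optimum 16.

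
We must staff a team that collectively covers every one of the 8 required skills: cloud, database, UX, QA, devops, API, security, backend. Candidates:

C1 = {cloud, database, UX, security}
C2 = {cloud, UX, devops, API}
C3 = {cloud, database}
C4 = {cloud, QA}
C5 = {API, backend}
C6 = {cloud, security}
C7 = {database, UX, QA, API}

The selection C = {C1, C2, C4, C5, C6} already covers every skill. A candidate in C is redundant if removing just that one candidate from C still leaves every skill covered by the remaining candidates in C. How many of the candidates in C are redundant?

Drop C1: database uncovered — not redundant.
Drop C2: devops uncovered — not redundant.
Drop C4: QA uncovered — not redundant.
Drop C5: backend uncovered — not redundant.
Drop C6: the rest still cover every skill — redundant.
1 redundant: C6.

1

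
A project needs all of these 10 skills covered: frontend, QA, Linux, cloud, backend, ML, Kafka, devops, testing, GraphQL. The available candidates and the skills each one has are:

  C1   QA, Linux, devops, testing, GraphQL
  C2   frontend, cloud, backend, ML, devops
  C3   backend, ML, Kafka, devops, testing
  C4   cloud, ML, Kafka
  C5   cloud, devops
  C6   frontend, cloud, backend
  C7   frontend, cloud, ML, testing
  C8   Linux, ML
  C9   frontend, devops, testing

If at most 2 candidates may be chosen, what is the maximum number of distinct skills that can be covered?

Choosing C1, C2 covers {frontend, QA, Linux, cloud, backend, ML, devops, testing, GraphQL} — 9 skills.
No choice of 2 candidates does better; here Kafka is left uncovered.

9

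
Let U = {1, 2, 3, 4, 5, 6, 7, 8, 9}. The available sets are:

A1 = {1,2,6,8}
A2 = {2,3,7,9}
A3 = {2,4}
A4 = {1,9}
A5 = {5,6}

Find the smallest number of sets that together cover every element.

A1, A2, A3, A5 together cover {1, 2, 3, 4, 5, 6, 7, 8, 9} — every element.
No 3 of the 5 sets cover everything (all 10 triples fall short), so 4 is minimum.

4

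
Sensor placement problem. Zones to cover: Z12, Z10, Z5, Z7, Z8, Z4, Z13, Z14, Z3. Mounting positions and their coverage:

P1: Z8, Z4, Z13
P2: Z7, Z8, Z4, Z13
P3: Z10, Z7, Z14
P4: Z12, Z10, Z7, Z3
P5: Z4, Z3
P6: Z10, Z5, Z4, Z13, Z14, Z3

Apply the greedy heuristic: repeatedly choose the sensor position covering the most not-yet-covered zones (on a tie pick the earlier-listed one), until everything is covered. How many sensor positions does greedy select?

3

Pick 1: P6 covers 6 new zones (Z10, Z5, Z4, Z13, Z14, Z3).
Pick 2: P2 covers 2 new zones (Z7, Z8).
Pick 3: P4 covers 1 new zones (Z12).
Greedy uses 3 sensor positions.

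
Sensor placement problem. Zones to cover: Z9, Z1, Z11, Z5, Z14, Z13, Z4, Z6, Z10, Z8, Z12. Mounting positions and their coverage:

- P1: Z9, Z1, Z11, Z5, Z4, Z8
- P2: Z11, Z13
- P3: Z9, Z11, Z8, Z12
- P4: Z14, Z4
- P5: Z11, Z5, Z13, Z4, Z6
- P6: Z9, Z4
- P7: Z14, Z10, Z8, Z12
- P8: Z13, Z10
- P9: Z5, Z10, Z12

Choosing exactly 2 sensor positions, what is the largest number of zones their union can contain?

9

Choosing P1, P7 covers {Z9, Z1, Z11, Z5, Z14, Z4, Z10, Z8, Z12} — 9 zones.
No choice of 2 sensor positions does better; here Z13, Z6 are left uncovered.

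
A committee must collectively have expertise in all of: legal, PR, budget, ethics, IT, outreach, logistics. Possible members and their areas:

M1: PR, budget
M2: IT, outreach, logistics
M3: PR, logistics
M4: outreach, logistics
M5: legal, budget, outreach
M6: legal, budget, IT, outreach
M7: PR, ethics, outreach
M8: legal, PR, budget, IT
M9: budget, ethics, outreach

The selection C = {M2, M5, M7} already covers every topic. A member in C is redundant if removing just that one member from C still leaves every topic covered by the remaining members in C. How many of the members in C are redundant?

Drop M2: IT, logistics uncovered — not redundant.
Drop M5: legal, budget uncovered — not redundant.
Drop M7: PR, ethics uncovered — not redundant.
None of the members in C is redundant.

0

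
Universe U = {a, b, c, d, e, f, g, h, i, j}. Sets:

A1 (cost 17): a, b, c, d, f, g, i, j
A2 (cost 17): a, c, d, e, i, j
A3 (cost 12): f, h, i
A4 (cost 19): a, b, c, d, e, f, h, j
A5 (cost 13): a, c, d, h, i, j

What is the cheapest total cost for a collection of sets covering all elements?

A1, A4 cover every element at cost 17 + 19 = 36.
Any cover uses at least 2 sets; among all covering selections none totals below 36.

36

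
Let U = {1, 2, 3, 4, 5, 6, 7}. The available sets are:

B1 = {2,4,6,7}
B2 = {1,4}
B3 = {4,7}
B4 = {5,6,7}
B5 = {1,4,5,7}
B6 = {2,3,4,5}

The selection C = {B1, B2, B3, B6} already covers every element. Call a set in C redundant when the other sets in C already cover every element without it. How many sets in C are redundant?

1

Drop B1: 6 uncovered — not redundant.
Drop B2: 1 uncovered — not redundant.
Drop B3: the rest still cover every element — redundant.
Drop B6: 3, 5 uncovered — not redundant.
1 redundant: B3.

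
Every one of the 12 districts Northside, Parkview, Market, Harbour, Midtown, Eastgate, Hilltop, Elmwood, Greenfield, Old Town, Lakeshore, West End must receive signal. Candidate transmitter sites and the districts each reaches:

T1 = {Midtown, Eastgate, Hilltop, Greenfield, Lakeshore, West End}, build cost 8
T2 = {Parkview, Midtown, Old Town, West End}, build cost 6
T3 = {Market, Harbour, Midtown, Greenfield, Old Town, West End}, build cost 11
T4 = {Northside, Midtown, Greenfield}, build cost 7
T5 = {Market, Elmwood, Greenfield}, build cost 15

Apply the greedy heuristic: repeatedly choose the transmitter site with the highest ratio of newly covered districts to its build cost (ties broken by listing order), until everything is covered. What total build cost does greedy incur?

47

Pick 1: T1 adds 6 new (Midtown, Eastgate, Hilltop, Greenfield, Lakeshore, West End) at build cost 8 (ratio 6/8).
Pick 2: T2 adds 2 new (Parkview, Old Town) at build cost 6 (ratio 2/6).
Pick 3: T3 adds 2 new (Market, Harbour) at build cost 11 (ratio 2/11).
Pick 4: T4 adds 1 new (Northside) at build cost 7 (ratio 1/7).
Pick 5: T5 adds 1 new (Elmwood) at build cost 15 (ratio 1/15).
Greedy total build cost: 8 + 6 + 11 + 7 + 15 = 47.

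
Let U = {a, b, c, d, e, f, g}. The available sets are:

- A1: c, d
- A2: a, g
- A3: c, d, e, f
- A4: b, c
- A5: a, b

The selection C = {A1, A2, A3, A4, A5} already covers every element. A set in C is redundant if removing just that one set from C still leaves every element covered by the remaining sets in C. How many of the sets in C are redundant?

Drop A1: the rest still cover every element — redundant.
Drop A2: g uncovered — not redundant.
Drop A3: e, f uncovered — not redundant.
Drop A4: the rest still cover every element — redundant.
Drop A5: the rest still cover every element — redundant.
3 redundant: A1, A4, A5.

3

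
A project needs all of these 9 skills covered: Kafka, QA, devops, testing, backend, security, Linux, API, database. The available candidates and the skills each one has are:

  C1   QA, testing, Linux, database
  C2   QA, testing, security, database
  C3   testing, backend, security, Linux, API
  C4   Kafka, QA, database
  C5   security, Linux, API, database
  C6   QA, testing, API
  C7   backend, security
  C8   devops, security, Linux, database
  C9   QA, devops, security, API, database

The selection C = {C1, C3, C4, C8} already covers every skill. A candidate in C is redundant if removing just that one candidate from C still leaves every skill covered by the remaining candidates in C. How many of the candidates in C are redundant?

1

Drop C1: the rest still cover every skill — redundant.
Drop C3: backend, API uncovered — not redundant.
Drop C4: Kafka uncovered — not redundant.
Drop C8: devops uncovered — not redundant.
1 redundant: C1.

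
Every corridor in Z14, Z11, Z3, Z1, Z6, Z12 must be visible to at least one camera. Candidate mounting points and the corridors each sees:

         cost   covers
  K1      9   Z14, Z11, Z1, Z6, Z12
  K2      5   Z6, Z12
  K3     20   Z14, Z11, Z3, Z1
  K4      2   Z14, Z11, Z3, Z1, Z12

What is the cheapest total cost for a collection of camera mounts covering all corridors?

K2, K4 cover every corridor at cost 5 + 2 = 7.
Any cover uses at least 2 camera mounts; among all covering selections none totals below 7.

7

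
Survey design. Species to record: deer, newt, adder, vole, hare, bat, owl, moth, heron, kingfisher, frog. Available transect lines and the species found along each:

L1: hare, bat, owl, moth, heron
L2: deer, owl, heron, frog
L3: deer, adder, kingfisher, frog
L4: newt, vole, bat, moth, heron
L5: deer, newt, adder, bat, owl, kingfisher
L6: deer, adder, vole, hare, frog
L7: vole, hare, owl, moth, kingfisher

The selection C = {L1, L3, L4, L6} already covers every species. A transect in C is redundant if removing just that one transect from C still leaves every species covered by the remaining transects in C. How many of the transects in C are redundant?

1

Drop L1: owl uncovered — not redundant.
Drop L3: kingfisher uncovered — not redundant.
Drop L4: newt uncovered — not redundant.
Drop L6: the rest still cover every species — redundant.
1 redundant: L6.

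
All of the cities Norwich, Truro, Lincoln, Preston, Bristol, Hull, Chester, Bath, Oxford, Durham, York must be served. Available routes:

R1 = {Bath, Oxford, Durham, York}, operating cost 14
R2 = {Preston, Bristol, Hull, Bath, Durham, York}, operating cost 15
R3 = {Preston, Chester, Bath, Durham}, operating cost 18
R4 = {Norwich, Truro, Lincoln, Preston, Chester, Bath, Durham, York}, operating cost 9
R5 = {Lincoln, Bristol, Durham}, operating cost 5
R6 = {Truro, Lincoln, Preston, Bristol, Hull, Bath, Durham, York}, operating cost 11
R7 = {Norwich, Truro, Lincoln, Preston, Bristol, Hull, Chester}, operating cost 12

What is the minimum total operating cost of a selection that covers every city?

R1, R7 cover every city at operating cost 14 + 12 = 26.
Any cover uses at least 2 routes; among all covering selections none totals below 26.
Greedy by coverage-per-operating cost would pick R4, R5, R6, R1 for 39 — worse than the optimum 26.

26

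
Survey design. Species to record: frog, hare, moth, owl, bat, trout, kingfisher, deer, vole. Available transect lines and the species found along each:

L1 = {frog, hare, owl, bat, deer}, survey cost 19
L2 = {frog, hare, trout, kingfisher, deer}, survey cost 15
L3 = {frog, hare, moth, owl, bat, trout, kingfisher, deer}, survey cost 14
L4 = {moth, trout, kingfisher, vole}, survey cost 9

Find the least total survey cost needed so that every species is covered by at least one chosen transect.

L3, L4 cover every species at survey cost 14 + 9 = 23.
Any cover uses at least 2 transects; among all covering selections none totals below 23.

23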